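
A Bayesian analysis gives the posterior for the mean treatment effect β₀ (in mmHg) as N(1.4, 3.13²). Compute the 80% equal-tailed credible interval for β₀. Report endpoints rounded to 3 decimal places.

The posterior is symmetric, so the 80% equal-tailed interval is β₀ = 1.4 ± z·3.13 with z = 1.282.
Half-width: 1.282 × 3.13 = 4.011.
1.4 − 4.011 = -2.611; 1.4 + 4.011 = 5.411.

[-2.611, 5.411]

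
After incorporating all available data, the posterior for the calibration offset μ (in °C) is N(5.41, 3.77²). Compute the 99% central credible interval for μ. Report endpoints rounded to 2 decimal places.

The posterior is symmetric, so the 99% equal-tailed interval is μ = 5.41 ± z·3.77 with z = 2.576.
Half-width: 2.576 × 3.77 = 9.71.
5.41 − 9.71 = -4.30; 5.41 + 9.71 = 15.12.

[-4.30, 15.12]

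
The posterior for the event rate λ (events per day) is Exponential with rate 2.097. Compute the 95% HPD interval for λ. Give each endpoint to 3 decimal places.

[0.000, 1.429]

The exponential density is strictly decreasing on [0, ∞), so the HPD interval is anchored at 0: [0, q] with P(λ ≤ q) = 0.95.
q = −ln(1 − 0.95) / 2.097 = 2.9957 / 2.097 = 1.429.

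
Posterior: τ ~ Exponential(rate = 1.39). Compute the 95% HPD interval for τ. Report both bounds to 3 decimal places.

The exponential density is strictly decreasing on [0, ∞), so the HPD interval is anchored at 0: [0, q] with P(τ ≤ q) = 0.95.
q = −ln(1 − 0.95) / 1.39 = 2.9957 / 1.39 = 2.155.

[0.000, 2.155]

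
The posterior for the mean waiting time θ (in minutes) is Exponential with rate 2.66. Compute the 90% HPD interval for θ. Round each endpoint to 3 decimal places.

The exponential density is strictly decreasing on [0, ∞), so the HPD interval is anchored at 0: [0, q] with P(θ ≤ q) = 0.90.
q = −ln(1 − 0.90) / 2.66 = 2.3026 / 2.66 = 0.866.

[0.000, 0.866]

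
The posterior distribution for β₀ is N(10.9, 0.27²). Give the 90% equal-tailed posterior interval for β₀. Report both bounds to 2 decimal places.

The posterior is symmetric, so the 90% equal-tailed interval is β₀ = 10.9 ± z·0.27 with z = 1.645.
Half-width: 1.645 × 0.27 = 0.44.
10.9 − 0.44 = 10.46; 10.9 + 0.44 = 11.34.

[10.46, 11.34]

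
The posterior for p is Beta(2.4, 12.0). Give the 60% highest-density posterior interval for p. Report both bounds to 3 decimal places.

The posterior is unimodal and skewed, so the HPD interval has equal density at both endpoints and is the shortest 60% interval.
Solving f(0.053) = f(0.201) with F(0.201) − F(0.053) = 0.60 gives [0.053, 0.201].
For comparison, the equal-tailed interval is [0.083, 0.242]; the HPD is narrower and shifted toward the mode.

[0.053, 0.201]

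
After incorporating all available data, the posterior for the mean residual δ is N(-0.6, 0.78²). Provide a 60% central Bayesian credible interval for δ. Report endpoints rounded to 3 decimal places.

[-1.256, 0.056]

The posterior is symmetric, so the 60% equal-tailed interval is δ = -0.6 ± z·0.78 with z = 0.842.
Half-width: 0.842 × 0.78 = 0.656.
-0.6 − 0.656 = -1.256; -0.6 + 0.656 = 0.056.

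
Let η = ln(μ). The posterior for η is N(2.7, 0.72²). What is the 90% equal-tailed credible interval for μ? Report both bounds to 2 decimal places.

[4.55, 48.63]

On the log scale the 90% interval is 2.7 ± 1.645 × 0.72 = [1.5157, 3.8843].
Exponentiate: [e^1.5157, e^3.8843] = [4.55, 48.63].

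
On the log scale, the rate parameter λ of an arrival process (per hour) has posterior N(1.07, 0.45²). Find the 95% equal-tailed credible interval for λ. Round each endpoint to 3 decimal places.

On the log scale the 95% interval is 1.07 ± 1.960 × 0.45 = [0.1880, 1.9520].
Exponentiate: [e^0.1880, e^1.9520] = [1.207, 7.043].

[1.207, 7.043]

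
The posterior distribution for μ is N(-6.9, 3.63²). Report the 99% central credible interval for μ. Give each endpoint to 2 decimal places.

[-16.25, 2.45]

The posterior is symmetric, so the 99% equal-tailed interval is μ = -6.9 ± z·3.63 with z = 2.576.
Half-width: 2.576 × 3.63 = 9.35.
-6.9 − 9.35 = -16.25; -6.9 + 9.35 = 2.45.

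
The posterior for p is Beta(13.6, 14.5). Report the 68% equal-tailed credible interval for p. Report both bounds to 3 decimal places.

Posterior: Beta(13.6, 14.5).
Equal-tailed 68% interval: the 0.16 and 0.84 quantiles of Beta(13.6, 14.5).
Posterior mean ≈ 0.484, SD ≈ 0.093; a Normal approximation gives roughly [0.392, 0.576].
Exact: F⁻¹(0.16) = 0.390; F⁻¹(0.84) = 0.578.

[0.390, 0.578]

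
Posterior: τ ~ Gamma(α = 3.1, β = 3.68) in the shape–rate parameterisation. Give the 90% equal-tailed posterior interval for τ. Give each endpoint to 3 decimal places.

[0.236, 1.751]

Posterior: Gamma(shape 3.1, rate 3.68).
Equal-tailed 90% interval: Gamma(3.1, 3.68) quantiles at 0.05 and 0.95.
Posterior mean ≈ 0.842, SD ≈ 0.478; a Normal approximation gives roughly [0.055, 1.629].
Exact: lower = 0.236; upper = 1.751.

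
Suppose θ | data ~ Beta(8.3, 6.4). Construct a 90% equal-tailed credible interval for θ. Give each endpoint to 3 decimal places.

Posterior: Beta(8.3, 6.4).
Equal-tailed 90% interval: the 0.05 and 0.95 quantiles of Beta(8.3, 6.4).
Posterior mean ≈ 0.565, SD ≈ 0.125; a Normal approximation gives roughly [0.359, 0.770].
Exact: F⁻¹(0.05) = 0.353; F⁻¹(0.95) = 0.766.

[0.353, 0.766]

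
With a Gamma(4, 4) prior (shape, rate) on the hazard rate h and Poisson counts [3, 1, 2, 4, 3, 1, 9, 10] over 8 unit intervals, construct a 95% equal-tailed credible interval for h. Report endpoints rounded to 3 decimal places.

[2.171, 4.153]

Posterior: Gamma(4+33, 4+8) = Gamma(37, 12) (shape, rate).
Equal-tailed 95% interval: Gamma(37, 12) quantiles at 0.025 and 0.975.
Posterior mean ≈ 3.083, SD ≈ 0.507; a Normal approximation gives roughly [2.090, 4.077].
Exact: lower = 2.171; upper = 4.153.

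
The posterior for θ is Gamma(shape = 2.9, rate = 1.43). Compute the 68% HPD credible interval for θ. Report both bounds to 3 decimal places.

[0.562, 2.594]

The posterior is unimodal and skewed, so the HPD interval has equal density at both endpoints and is the shortest 68% interval.
Solving f(0.562) = f(2.594) with F(2.594) − F(0.562) = 0.68 gives [0.562, 2.594].
For comparison, the equal-tailed interval is [0.912, 3.143]; the HPD is narrower and shifted toward the mode.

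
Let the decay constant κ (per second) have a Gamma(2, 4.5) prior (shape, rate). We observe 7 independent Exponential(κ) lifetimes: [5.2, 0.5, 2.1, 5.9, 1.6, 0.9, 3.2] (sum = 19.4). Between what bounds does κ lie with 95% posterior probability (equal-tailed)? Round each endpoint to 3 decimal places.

[0.172, 0.660]

Posterior: Gamma(2+7, 4.5+19.4) = Gamma(9, 23.9) (shape, rate).
Equal-tailed 95% interval: Gamma(9, 23.9) quantiles at 0.025 and 0.975.
Posterior mean ≈ 0.377, SD ≈ 0.126; a Normal approximation gives roughly [0.131, 0.623].
Exact: lower = 0.172; upper = 0.660.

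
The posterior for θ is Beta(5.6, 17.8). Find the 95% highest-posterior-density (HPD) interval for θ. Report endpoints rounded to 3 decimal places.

[0.082, 0.410]

The posterior is unimodal and skewed, so the HPD interval has equal density at both endpoints and is the shortest 95% interval.
Solving f(0.082) = f(0.410) with F(0.410) − F(0.082) = 0.95 gives [0.082, 0.410].
For comparison, the equal-tailed interval is [0.094, 0.427]; the HPD is narrower and shifted toward the mode.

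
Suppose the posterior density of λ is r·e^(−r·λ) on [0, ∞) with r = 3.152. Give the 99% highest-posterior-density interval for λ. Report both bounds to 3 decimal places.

The exponential density is strictly decreasing on [0, ∞), so the HPD interval is anchored at 0: [0, q] with P(λ ≤ q) = 0.99.
q = −ln(1 − 0.99) / 3.152 = 4.6052 / 3.152 = 1.461.

[0.000, 1.461]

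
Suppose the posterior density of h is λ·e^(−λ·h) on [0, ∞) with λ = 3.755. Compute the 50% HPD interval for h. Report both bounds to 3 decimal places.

The exponential density is strictly decreasing on [0, ∞), so the HPD interval is anchored at 0: [0, q] with P(h ≤ q) = 0.50.
q = −ln(1 − 0.50) / 3.755 = 0.6931 / 3.755 = 0.185.

[0.000, 0.185]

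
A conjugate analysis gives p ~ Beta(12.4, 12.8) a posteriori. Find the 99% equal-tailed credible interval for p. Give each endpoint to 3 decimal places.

[0.251, 0.736]

Posterior: Beta(12.4, 12.8).
Equal-tailed 99% interval: the 0.005 and 0.995 quantiles of Beta(12.4, 12.8).
Posterior mean ≈ 0.492, SD ≈ 0.098; a Normal approximation gives roughly [0.240, 0.744].
Exact: F⁻¹(0.005) = 0.251; F⁻¹(0.995) = 0.736.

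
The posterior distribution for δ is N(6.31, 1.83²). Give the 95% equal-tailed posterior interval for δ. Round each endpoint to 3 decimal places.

[2.723, 9.897]

The posterior is symmetric, so the 95% equal-tailed interval is δ = 6.31 ± z·1.83 with z = 1.960.
Half-width: 1.960 × 1.83 = 3.587.
6.31 − 3.587 = 2.723; 6.31 + 3.587 = 9.897.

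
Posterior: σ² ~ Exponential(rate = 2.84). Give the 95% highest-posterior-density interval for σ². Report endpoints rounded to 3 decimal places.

[0.000, 1.055]

The exponential density is strictly decreasing on [0, ∞), so the HPD interval is anchored at 0: [0, q] with P(σ² ≤ q) = 0.95.
q = −ln(1 − 0.95) / 2.84 = 2.9957 / 2.84 = 1.055.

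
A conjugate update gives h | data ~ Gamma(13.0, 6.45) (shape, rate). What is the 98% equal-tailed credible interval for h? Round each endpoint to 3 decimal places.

Posterior: Gamma(shape 13.0, rate 6.45).
Equal-tailed 98% interval: Gamma(13.0, 6.45) quantiles at 0.01 and 0.99.
Posterior mean ≈ 2.016, SD ≈ 0.559; a Normal approximation gives roughly [0.715, 3.316].
Exact: lower = 0.946; upper = 3.538.

[0.946, 3.538]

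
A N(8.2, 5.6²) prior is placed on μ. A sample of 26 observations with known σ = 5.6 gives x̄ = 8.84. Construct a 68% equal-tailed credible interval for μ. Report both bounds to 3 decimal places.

[7.745, 9.888]

Posterior precision = 1/5.6² + 26/5.6² = 0.0319 + 0.8291 = 0.8610, so posterior SD = 1.0777.
Posterior mean = (8.2/5.6² + 26·8.84/5.6²) / 0.8610 = 8.8163.
Interval: 8.8163 ± 0.994 × 1.0777 → [7.745, 9.888].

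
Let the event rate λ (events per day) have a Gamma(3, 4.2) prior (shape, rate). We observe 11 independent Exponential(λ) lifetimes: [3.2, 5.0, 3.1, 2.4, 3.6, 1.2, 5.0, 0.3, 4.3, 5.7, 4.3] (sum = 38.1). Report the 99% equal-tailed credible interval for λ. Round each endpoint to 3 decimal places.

Posterior: Gamma(3+11, 4.2+38.1) = Gamma(14, 42.3) (shape, rate).
Equal-tailed 99% interval: Gamma(14, 42.3) quantiles at 0.005 and 0.995.
Posterior mean ≈ 0.331, SD ≈ 0.088; a Normal approximation gives roughly [0.103, 0.559].
Exact: lower = 0.147; upper = 0.603.

[0.147, 0.603]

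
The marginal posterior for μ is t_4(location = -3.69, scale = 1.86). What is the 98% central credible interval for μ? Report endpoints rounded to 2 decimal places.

[-10.66, 3.28]

The t_4 distribution is symmetric; the 98% interval is -3.69 ± t·1.86 with t_{0.99,4} = 3.747.
Half-width: 3.747 × 1.86 = 6.97.
-3.69 − 6.97 = -10.66; -3.69 + 6.97 = 3.28.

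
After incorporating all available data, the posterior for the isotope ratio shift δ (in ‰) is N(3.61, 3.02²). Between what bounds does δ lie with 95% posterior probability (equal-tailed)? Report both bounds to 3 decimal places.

[-2.309, 9.529]

The posterior is symmetric, so the 95% equal-tailed interval is δ = 3.61 ± z·3.02 with z = 1.960.
Half-width: 1.960 × 3.02 = 5.919.
3.61 − 5.919 = -2.309; 3.61 + 5.919 = 9.529.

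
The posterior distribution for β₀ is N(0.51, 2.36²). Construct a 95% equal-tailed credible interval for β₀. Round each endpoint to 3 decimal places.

The posterior is symmetric, so the 95% equal-tailed interval is β₀ = 0.51 ± z·2.36 with z = 1.960.
Half-width: 1.960 × 2.36 = 4.626.
0.51 − 4.626 = -4.116; 0.51 + 4.626 = 5.136.

[-4.116, 5.136]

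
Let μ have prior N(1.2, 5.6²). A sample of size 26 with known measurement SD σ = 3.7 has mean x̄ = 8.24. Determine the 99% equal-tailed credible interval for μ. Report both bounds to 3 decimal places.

Posterior precision = 1/5.6² + 26/3.7² = 0.0319 + 1.8992 = 1.9311, so posterior SD = 0.7196.
Posterior mean = (1.2/5.6² + 26·8.24/3.7²) / 1.9311 = 8.1237.
Interval: 8.1237 ± 2.576 × 0.7196 → [6.270, 9.977].

[6.270, 9.977]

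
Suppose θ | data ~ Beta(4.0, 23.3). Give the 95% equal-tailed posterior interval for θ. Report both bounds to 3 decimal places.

Posterior: Beta(4.0, 23.3).
Equal-tailed 95% interval: the 0.025 and 0.975 quantiles of Beta(4.0, 23.3).
Posterior mean ≈ 0.147, SD ≈ 0.066; a Normal approximation gives roughly [0.016, 0.277].
Exact: F⁻¹(0.025) = 0.043; F⁻¹(0.975) = 0.298.

[0.043, 0.298]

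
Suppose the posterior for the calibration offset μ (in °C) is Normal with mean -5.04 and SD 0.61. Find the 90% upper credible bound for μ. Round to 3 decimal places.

Need U with P(μ ≤ U) = 0.90: U = -5.04 + z_{0.1}·0.61.
z = 1.282; U = -5.04 + 1.282 × 0.61 = -4.258.

-4.258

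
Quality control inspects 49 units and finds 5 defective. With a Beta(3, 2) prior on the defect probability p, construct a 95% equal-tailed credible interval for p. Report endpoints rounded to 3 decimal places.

Posterior: Beta(3+5, 2+44) = Beta(8, 46).
Equal-tailed 95% interval: the 0.025 and 0.975 quantiles of Beta(8, 46).
Posterior mean ≈ 0.148, SD ≈ 0.048; a Normal approximation gives roughly [0.054, 0.242].
Exact: F⁻¹(0.025) = 0.067; F⁻¹(0.975) = 0.253.

[0.067, 0.253]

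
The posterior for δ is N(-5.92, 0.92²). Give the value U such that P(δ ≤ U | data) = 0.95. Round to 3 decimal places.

-4.407

Need U with P(δ ≤ U) = 0.95: U = -5.92 + z_{0.05}·0.92.
z = 1.645; U = -5.92 + 1.645 × 0.92 = -4.407.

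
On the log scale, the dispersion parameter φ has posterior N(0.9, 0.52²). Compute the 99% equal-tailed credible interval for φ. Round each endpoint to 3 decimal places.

[0.644, 9.388]

On the log scale the 99% interval is 0.9 ± 2.576 × 0.52 = [-0.4394, 2.2394].
Exponentiate: [e^-0.4394, e^2.2394] = [0.644, 9.388].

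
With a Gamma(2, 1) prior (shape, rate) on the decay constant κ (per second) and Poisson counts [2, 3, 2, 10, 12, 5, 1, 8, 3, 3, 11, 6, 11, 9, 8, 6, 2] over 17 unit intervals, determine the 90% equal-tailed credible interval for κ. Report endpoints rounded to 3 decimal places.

Posterior: Gamma(2+102, 1+17) = Gamma(104, 18) (shape, rate).
Equal-tailed 90% interval: Gamma(104, 18) quantiles at 0.05 and 0.95.
Posterior mean ≈ 5.778, SD ≈ 0.567; a Normal approximation gives roughly [4.846, 6.710].
Exact: lower = 4.879; upper = 6.740.

[4.879, 6.740]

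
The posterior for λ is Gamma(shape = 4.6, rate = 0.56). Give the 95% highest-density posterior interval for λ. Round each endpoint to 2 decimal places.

The posterior is unimodal and skewed, so the HPD interval has equal density at both endpoints and is the shortest 95% interval.
Solving f(1.79) = f(15.79) with F(15.79) − F(1.79) = 0.95 gives [1.79, 15.79].
For comparison, the equal-tailed interval is [2.51, 17.25]; the HPD is narrower and shifted toward the mode.

[1.79, 15.79]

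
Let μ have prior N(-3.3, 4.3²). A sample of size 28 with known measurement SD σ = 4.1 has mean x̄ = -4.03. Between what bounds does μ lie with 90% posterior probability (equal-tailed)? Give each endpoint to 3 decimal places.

Posterior precision = 1/4.3² + 28/4.1² = 0.0541 + 1.6657 = 1.7198, so posterior SD = 0.7625.
Posterior mean = (-3.3/4.3² + 28·-4.03/4.1²) / 1.7198 = -4.0070.
Interval: -4.0070 ± 1.645 × 0.7625 → [-5.261, -2.753].

[-5.261, -2.753]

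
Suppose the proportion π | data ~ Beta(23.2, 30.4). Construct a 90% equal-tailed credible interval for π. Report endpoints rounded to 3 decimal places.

[0.324, 0.545]

Posterior: Beta(23.2, 30.4).
Equal-tailed 90% interval: the 0.05 and 0.95 quantiles of Beta(23.2, 30.4).
Posterior mean ≈ 0.433, SD ≈ 0.067; a Normal approximation gives roughly [0.323, 0.543].
Exact: F⁻¹(0.05) = 0.324; F⁻¹(0.95) = 0.545.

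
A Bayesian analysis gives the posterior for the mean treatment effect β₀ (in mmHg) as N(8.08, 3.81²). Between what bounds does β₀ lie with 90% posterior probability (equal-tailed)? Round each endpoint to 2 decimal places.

The posterior is symmetric, so the 90% equal-tailed interval is β₀ = 8.08 ± z·3.81 with z = 1.645.
Half-width: 1.645 × 3.81 = 6.27.
8.08 − 6.27 = 1.81; 8.08 + 6.27 = 14.35.

[1.81, 14.35]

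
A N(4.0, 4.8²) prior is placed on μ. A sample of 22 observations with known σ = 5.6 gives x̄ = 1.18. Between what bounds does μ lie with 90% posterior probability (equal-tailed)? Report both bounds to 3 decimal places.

Posterior precision = 1/4.8² + 22/5.6² = 0.0434 + 0.7015 = 0.7449, so posterior SD = 1.1586.
Posterior mean = (4.0/4.8² + 22·1.18/5.6²) / 0.7449 = 1.3443.
Interval: 1.3443 ± 1.645 × 1.1586 → [-0.561, 3.250].

[-0.561, 3.250]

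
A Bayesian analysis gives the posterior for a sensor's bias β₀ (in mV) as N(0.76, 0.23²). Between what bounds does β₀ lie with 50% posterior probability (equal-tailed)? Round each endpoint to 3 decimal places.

[0.605, 0.915]

The posterior is symmetric, so the 50% equal-tailed interval is β₀ = 0.76 ± z·0.23 with z = 0.674.
Half-width: 0.674 × 0.23 = 0.155.
0.76 − 0.155 = 0.605; 0.76 + 0.155 = 0.915.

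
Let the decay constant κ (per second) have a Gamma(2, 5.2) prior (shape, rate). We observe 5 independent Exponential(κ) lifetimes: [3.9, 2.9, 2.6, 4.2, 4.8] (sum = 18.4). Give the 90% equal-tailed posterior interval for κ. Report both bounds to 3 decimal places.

Posterior: Gamma(2+5, 5.2+18.4) = Gamma(7, 23.6) (shape, rate).
Equal-tailed 90% interval: Gamma(7, 23.6) quantiles at 0.05 and 0.95.
Posterior mean ≈ 0.297, SD ≈ 0.112; a Normal approximation gives roughly [0.112, 0.481].
Exact: lower = 0.139; upper = 0.502.

[0.139, 0.502]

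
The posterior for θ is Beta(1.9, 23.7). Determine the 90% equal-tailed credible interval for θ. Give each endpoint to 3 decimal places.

[0.013, 0.173]

Posterior: Beta(1.9, 23.7).
Equal-tailed 90% interval: the 0.05 and 0.95 quantiles of Beta(1.9, 23.7).
Posterior mean ≈ 0.074, SD ≈ 0.051; a Normal approximation gives roughly [-0.009, 0.158].
Exact: F⁻¹(0.05) = 0.013; F⁻¹(0.95) = 0.173.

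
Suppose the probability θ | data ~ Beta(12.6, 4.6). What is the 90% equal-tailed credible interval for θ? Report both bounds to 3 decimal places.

[0.547, 0.887]

Posterior: Beta(12.6, 4.6).
Equal-tailed 90% interval: the 0.05 and 0.95 quantiles of Beta(12.6, 4.6).
Posterior mean ≈ 0.733, SD ≈ 0.104; a Normal approximation gives roughly [0.562, 0.903].
Exact: F⁻¹(0.05) = 0.547; F⁻¹(0.95) = 0.887.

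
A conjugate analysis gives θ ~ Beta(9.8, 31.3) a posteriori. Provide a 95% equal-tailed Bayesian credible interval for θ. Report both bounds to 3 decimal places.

[0.123, 0.378]

Posterior: Beta(9.8, 31.3).
Equal-tailed 95% interval: the 0.025 and 0.975 quantiles of Beta(9.8, 31.3).
Posterior mean ≈ 0.238, SD ≈ 0.066; a Normal approximation gives roughly [0.110, 0.367].
Exact: F⁻¹(0.025) = 0.123; F⁻¹(0.975) = 0.378.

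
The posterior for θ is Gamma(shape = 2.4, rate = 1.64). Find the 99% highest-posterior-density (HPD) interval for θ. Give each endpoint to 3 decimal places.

[0.024, 4.501]

The posterior is unimodal and skewed, so the HPD interval has equal density at both endpoints and is the shortest 99% interval.
Solving f(0.024) = f(4.501) with F(4.501) − F(0.024) = 0.99 gives [0.024, 4.501].
For comparison, the equal-tailed interval is [0.111, 4.994]; the HPD is narrower and shifted toward the mode.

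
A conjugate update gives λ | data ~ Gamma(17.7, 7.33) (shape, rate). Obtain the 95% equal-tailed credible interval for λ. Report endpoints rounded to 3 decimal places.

Posterior: Gamma(shape 17.7, rate 7.33).
Equal-tailed 95% interval: Gamma(17.7, 7.33) quantiles at 0.025 and 0.975.
Posterior mean ≈ 2.415, SD ≈ 0.574; a Normal approximation gives roughly [1.290, 3.540].
Exact: lower = 1.424; upper = 3.663.

[1.424, 3.663]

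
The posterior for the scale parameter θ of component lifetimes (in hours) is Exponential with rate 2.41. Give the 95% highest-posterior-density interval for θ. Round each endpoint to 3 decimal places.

The exponential density is strictly decreasing on [0, ∞), so the HPD interval is anchored at 0: [0, q] with P(θ ≤ q) = 0.95.
q = −ln(1 − 0.95) / 2.41 = 2.9957 / 2.41 = 1.243.

[0.000, 1.243]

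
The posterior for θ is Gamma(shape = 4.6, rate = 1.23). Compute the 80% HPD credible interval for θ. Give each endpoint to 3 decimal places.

[1.341, 5.439]

The posterior is unimodal and skewed, so the HPD interval has equal density at both endpoints and is the shortest 80% interval.
Solving f(1.341) = f(5.439) with F(5.439) − F(1.341) = 0.80 gives [1.341, 5.439].
For comparison, the equal-tailed interval is [1.750, 6.076]; the HPD is narrower and shifted toward the mode.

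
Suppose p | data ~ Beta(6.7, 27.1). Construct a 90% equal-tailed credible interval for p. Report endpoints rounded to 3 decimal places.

Posterior: Beta(6.7, 27.1).
Equal-tailed 90% interval: the 0.05 and 0.95 quantiles of Beta(6.7, 27.1).
Posterior mean ≈ 0.198, SD ≈ 0.068; a Normal approximation gives roughly [0.087, 0.309].
Exact: F⁻¹(0.05) = 0.098; F⁻¹(0.95) = 0.319.

[0.098, 0.319]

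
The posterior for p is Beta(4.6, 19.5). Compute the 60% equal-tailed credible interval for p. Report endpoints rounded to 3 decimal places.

Posterior: Beta(4.6, 19.5).
Equal-tailed 60% interval: the 0.2 and 0.8 quantiles of Beta(4.6, 19.5).
Posterior mean ≈ 0.191, SD ≈ 0.078; a Normal approximation gives roughly [0.125, 0.257].
Exact: F⁻¹(0.2) = 0.122; F⁻¹(0.8) = 0.255.

[0.122, 0.255]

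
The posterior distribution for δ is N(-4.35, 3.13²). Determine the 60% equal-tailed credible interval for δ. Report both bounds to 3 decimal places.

[-6.984, -1.716]

The posterior is symmetric, so the 60% equal-tailed interval is δ = -4.35 ± z·3.13 with z = 0.842.
Half-width: 0.842 × 3.13 = 2.634.
-4.35 − 2.634 = -6.984; -4.35 + 2.634 = -1.716.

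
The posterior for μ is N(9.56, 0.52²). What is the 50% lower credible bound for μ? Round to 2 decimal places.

Need L with P(μ ≥ L) = 0.50: L = 9.56 − z_{0.5}·0.52.
z = 0.000; L = 9.56 − 0.000 × 0.52 = 9.56.

9.56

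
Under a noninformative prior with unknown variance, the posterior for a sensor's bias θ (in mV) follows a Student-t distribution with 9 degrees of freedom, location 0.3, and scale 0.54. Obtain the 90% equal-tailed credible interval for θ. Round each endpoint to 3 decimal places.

[-0.690, 1.290]

The t_9 distribution is symmetric; the 90% interval is 0.3 ± t·0.54 with t_{0.95,9} = 1.833.
Half-width: 1.833 × 0.54 = 0.990.
0.3 − 0.990 = -0.690; 0.3 + 0.990 = 1.290.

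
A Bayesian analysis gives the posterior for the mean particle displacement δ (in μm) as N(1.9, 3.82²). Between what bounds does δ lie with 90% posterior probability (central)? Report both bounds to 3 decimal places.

[-4.383, 8.183]

The posterior is symmetric, so the 90% equal-tailed interval is δ = 1.9 ± z·3.82 with z = 1.645.
Half-width: 1.645 × 3.82 = 6.283.
1.9 − 6.283 = -4.383; 1.9 + 6.283 = 8.183.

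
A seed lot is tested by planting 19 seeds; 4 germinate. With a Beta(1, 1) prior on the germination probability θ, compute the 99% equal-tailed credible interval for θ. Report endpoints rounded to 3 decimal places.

[0.058, 0.507]

Posterior: Beta(1+4, 1+15) = Beta(5, 16).
Equal-tailed 99% interval: the 0.005 and 0.995 quantiles of Beta(5, 16).
Posterior mean ≈ 0.238, SD ≈ 0.091; a Normal approximation gives roughly [0.004, 0.472].
Exact: F⁻¹(0.005) = 0.058; F⁻¹(0.995) = 0.507.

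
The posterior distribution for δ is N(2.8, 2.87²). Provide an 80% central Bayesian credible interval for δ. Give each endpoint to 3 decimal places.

[-0.878, 6.478]

The posterior is symmetric, so the 80% equal-tailed interval is δ = 2.8 ± z·2.87 with z = 1.282.
Half-width: 1.282 × 2.87 = 3.678.
2.8 − 3.678 = -0.878; 2.8 + 3.678 = 6.478.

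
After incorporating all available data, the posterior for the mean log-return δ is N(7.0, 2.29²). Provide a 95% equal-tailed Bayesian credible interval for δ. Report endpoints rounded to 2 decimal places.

[2.51, 11.49]

The posterior is symmetric, so the 95% equal-tailed interval is δ = 7.0 ± z·2.29 with z = 1.960.
Half-width: 1.960 × 2.29 = 4.49.
7.0 − 4.49 = 2.51; 7.0 + 4.49 = 11.49.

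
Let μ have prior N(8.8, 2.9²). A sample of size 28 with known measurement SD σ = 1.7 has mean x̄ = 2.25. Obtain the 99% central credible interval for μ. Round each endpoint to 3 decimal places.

Posterior precision = 1/2.9² + 28/1.7² = 0.1189 + 9.6886 = 9.8075, so posterior SD = 0.3193.
Posterior mean = (8.8/2.9² + 28·2.25/1.7²) / 9.8075 = 2.3294.
Interval: 2.3294 ± 2.576 × 0.3193 → [1.507, 3.152].

[1.507, 3.152]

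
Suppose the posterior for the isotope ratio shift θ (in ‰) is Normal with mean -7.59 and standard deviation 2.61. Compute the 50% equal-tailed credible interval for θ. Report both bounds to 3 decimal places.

The posterior is symmetric, so the 50% equal-tailed interval is θ = -7.59 ± z·2.61 with z = 0.674.
Half-width: 0.674 × 2.61 = 1.760.
-7.59 − 1.760 = -9.350; -7.59 + 1.760 = -5.830.

[-9.350, -5.830]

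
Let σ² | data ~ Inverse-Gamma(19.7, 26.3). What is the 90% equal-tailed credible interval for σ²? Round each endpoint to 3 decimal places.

[0.956, 2.021]

Inverse-Gamma(19.7, 26.3) quantiles: F⁻¹(0.05) and F⁻¹(0.95).
Equivalently, 1/σ² ~ Gamma(19.7, rate = 26.3); invert its 0.95 and 0.05 quantiles.
Posterior mean ≈ 1.406, SD ≈ 0.334; a Normal approximation gives roughly [0.857, 1.956].
Exact: lower = 0.956; upper = 2.021.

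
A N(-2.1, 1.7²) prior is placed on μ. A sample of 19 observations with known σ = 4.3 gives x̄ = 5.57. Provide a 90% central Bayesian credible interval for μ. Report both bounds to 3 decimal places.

[2.234, 5.041]

Posterior precision = 1/1.7² + 19/4.3² = 0.3460 + 1.0276 = 1.3736, so posterior SD = 0.8532.
Posterior mean = (-2.1/1.7² + 19·5.57/4.3²) / 1.3736 = 3.6379.
Interval: 3.6379 ± 1.645 × 0.8532 → [2.234, 5.041].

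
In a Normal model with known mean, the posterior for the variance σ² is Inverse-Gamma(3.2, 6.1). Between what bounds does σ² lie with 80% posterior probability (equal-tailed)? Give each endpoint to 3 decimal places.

[1.090, 4.976]

Inverse-Gamma(3.2, 6.1) quantiles: F⁻¹(0.1) and F⁻¹(0.9).
Equivalently, 1/σ² ~ Gamma(3.2, rate = 6.1); invert its 0.9 and 0.1 quantiles.
Posterior mean ≈ 2.773, SD ≈ 2.531; a Normal approximation gives roughly [-0.471, 6.017].
Exact: lower = 1.090; upper = 4.976.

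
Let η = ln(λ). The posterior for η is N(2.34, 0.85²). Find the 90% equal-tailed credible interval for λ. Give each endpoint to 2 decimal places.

On the log scale the 90% interval is 2.34 ± 1.645 × 0.85 = [0.9419, 3.7381].
Exponentiate: [e^0.9419, e^3.7381] = [2.56, 42.02].

[2.56, 42.02]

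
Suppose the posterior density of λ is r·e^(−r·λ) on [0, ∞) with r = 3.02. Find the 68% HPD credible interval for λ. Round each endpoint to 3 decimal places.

[0.000, 0.377]

The exponential density is strictly decreasing on [0, ∞), so the HPD interval is anchored at 0: [0, q] with P(λ ≤ q) = 0.68.
q = −ln(1 − 0.68) / 3.02 = 1.1394 / 3.02 = 0.377.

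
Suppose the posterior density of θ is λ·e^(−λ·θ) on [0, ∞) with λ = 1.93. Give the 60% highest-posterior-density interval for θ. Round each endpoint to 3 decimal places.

The exponential density is strictly decreasing on [0, ∞), so the HPD interval is anchored at 0: [0, q] with P(θ ≤ q) = 0.60.
q = −ln(1 − 0.60) / 1.93 = 0.9163 / 1.93 = 0.475.

[0.000, 0.475]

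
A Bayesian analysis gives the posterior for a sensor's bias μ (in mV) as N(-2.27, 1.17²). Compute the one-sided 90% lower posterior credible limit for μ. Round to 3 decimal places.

Need L with P(μ ≥ L) = 0.90: L = -2.27 − z_{0.1}·1.17.
z = 1.282; L = -2.27 − 1.282 × 1.17 = -3.769.

-3.769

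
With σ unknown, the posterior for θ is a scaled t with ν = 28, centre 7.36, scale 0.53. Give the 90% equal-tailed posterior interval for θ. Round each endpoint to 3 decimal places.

[6.458, 8.262]

The t_28 distribution is symmetric; the 90% interval is 7.36 ± t·0.53 with t_{0.95,28} = 1.701.
Half-width: 1.701 × 0.53 = 0.902.
7.36 − 0.902 = 6.458; 7.36 + 0.902 = 8.262.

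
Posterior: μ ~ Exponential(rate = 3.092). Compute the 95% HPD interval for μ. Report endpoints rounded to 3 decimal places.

The exponential density is strictly decreasing on [0, ∞), so the HPD interval is anchored at 0: [0, q] with P(μ ≤ q) = 0.95.
q = −ln(1 − 0.95) / 3.092 = 2.9957 / 3.092 = 0.969.

[0.000, 0.969]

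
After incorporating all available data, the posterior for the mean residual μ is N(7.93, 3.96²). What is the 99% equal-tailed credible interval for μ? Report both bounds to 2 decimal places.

[-2.27, 18.13]

The posterior is symmetric, so the 99% equal-tailed interval is μ = 7.93 ± z·3.96 with z = 2.576.
Half-width: 2.576 × 3.96 = 10.20.
7.93 − 10.20 = -2.27; 7.93 + 10.20 = 18.13.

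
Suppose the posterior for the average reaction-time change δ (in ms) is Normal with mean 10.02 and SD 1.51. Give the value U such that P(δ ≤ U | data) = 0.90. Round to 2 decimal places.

Need U with P(δ ≤ U) = 0.90: U = 10.02 + z_{0.1}·1.51.
z = 1.282; U = 10.02 + 1.282 × 1.51 = 11.96.

11.96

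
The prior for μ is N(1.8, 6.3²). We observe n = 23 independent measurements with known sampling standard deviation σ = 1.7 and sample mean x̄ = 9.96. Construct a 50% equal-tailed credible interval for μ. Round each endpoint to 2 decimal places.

Posterior precision = 1/6.3² + 23/1.7² = 0.0252 + 7.9585 = 7.9837, so posterior SD = 0.3539.
Posterior mean = (1.8/6.3² + 23·9.96/1.7²) / 7.9837 = 9.9342.
Interval: 9.9342 ± 0.674 × 0.3539 → [9.70, 10.17].

[9.70, 10.17]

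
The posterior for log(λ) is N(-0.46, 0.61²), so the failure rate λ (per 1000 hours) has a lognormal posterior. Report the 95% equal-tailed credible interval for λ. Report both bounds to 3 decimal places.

On the log scale the 95% interval is -0.46 ± 1.960 × 0.61 = [-1.6556, 0.7356].
Exponentiate: [e^-1.6556, e^0.7356] = [0.191, 2.087].

[0.191, 2.087]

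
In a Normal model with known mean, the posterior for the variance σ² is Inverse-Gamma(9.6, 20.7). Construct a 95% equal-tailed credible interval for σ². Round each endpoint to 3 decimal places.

Inverse-Gamma(9.6, 20.7) quantiles: F⁻¹(0.025) and F⁻¹(0.975).
Equivalently, 1/σ² ~ Gamma(9.6, rate = 20.7); invert its 0.975 and 0.025 quantiles.
Posterior mean ≈ 2.407, SD ≈ 0.873; a Normal approximation gives roughly [0.696, 4.118].
Exact: lower = 1.250; upper = 4.578.

[1.250, 4.578]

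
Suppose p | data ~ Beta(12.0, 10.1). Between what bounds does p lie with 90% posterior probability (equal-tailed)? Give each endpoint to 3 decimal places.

Posterior: Beta(12.0, 10.1).
Equal-tailed 90% interval: the 0.05 and 0.95 quantiles of Beta(12.0, 10.1).
Posterior mean ≈ 0.543, SD ≈ 0.104; a Normal approximation gives roughly [0.373, 0.713].
Exact: F⁻¹(0.05) = 0.370; F⁻¹(0.95) = 0.712.

[0.370, 0.712]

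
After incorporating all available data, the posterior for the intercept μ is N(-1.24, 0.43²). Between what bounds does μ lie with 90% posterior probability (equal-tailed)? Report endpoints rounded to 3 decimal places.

The posterior is symmetric, so the 90% equal-tailed interval is μ = -1.24 ± z·0.43 with z = 1.645.
Half-width: 1.645 × 0.43 = 0.707.
-1.24 − 0.707 = -1.947; -1.24 + 0.707 = -0.533.

[-1.947, -0.533]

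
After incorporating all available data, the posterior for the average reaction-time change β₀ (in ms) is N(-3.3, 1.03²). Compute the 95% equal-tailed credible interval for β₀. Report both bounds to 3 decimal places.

[-5.319, -1.281]

The posterior is symmetric, so the 95% equal-tailed interval is β₀ = -3.3 ± z·1.03 with z = 1.960.
Half-width: 1.960 × 1.03 = 2.019.
-3.3 − 2.019 = -5.319; -3.3 + 2.019 = -1.281.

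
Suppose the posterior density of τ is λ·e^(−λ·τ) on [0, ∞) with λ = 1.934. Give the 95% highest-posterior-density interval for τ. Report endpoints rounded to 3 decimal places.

The exponential density is strictly decreasing on [0, ∞), so the HPD interval is anchored at 0: [0, q] with P(τ ≤ q) = 0.95.
q = −ln(1 − 0.95) / 1.934 = 2.9957 / 1.934 = 1.549.

[0.000, 1.549]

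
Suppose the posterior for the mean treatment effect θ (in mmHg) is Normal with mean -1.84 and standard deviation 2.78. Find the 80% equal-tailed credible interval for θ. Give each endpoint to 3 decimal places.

The posterior is symmetric, so the 80% equal-tailed interval is θ = -1.84 ± z·2.78 with z = 1.282.
Half-width: 1.282 × 2.78 = 3.563.
-1.84 − 3.563 = -5.403; -1.84 + 3.563 = 1.723.

[-5.403, 1.723]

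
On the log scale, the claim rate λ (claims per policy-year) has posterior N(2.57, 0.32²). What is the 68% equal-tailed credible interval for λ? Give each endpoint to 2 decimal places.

[9.50, 17.96]

On the log scale the 68% interval is 2.57 ± 0.994 × 0.32 = [2.2518, 2.8882].
Exponentiate: [e^2.2518, e^2.8882] = [9.50, 17.96].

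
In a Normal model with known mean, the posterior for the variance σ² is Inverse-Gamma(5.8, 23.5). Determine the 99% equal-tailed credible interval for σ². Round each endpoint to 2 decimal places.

[1.70, 16.30]

Inverse-Gamma(5.8, 23.5) quantiles: F⁻¹(0.005) and F⁻¹(0.995).
Equivalently, 1/σ² ~ Gamma(5.8, rate = 23.5); invert its 0.995 and 0.005 quantiles.
Posterior mean ≈ 4.90, SD ≈ 2.51; a Normal approximation gives roughly [-1.57, 11.37].
Exact: lower = 1.70; upper = 16.30.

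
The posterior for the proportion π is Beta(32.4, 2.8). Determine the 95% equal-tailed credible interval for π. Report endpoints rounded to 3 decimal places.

[0.813, 0.984]

Posterior: Beta(32.4, 2.8).
Equal-tailed 95% interval: the 0.025 and 0.975 quantiles of Beta(32.4, 2.8).
Posterior mean ≈ 0.920, SD ≈ 0.045; a Normal approximation gives roughly [0.832, 1.009].
Exact: F⁻¹(0.025) = 0.813; F⁻¹(0.975) = 0.984.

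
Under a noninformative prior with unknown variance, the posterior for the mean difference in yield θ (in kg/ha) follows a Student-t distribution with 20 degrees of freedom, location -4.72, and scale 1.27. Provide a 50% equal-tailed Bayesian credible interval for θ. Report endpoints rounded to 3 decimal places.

The t_20 distribution is symmetric; the 50% interval is -4.72 ± t·1.27 with t_{0.75,20} = 0.687.
Half-width: 0.687 × 1.27 = 0.872.
-4.72 − 0.872 = -5.592; -4.72 + 0.872 = -3.848.

[-5.592, -3.848]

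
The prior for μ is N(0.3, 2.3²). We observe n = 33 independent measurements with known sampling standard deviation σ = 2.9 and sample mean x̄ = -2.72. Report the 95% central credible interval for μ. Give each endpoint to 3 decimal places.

Posterior precision = 1/2.3² + 33/2.9² = 0.1890 + 3.9239 = 4.1129, so posterior SD = 0.4931.
Posterior mean = (0.3/2.3² + 33·-2.72/2.9²) / 4.1129 = -2.5812.
Interval: -2.5812 ± 1.960 × 0.4931 → [-3.548, -1.615].

[-3.548, -1.615]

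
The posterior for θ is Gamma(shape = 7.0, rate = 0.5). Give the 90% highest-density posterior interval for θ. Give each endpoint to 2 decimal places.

The posterior is unimodal and skewed, so the HPD interval has equal density at both endpoints and is the shortest 90% interval.
Solving f(5.57) = f(22.12) with F(22.12) − F(5.57) = 0.90 gives [5.57, 22.12].
For comparison, the equal-tailed interval is [6.57, 23.68]; the HPD is narrower and shifted toward the mode.

[5.57, 22.12]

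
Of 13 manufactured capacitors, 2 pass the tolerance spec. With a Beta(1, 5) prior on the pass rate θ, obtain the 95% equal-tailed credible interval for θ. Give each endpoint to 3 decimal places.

Posterior: Beta(1+2, 5+11) = Beta(3, 16).
Equal-tailed 95% interval: the 0.025 and 0.975 quantiles of Beta(3, 16).
Posterior mean ≈ 0.158, SD ≈ 0.082; a Normal approximation gives roughly [-0.002, 0.318].
Exact: F⁻¹(0.025) = 0.036; F⁻¹(0.975) = 0.347.

[0.036, 0.347]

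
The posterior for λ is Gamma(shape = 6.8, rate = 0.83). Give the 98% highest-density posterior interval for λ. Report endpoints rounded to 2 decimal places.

[2.17, 16.23]

The posterior is unimodal and skewed, so the HPD interval has equal density at both endpoints and is the shortest 98% interval.
Solving f(2.17) = f(16.23) with F(16.23) − F(2.17) = 0.98 gives [2.17, 16.23].
For comparison, the equal-tailed interval is [2.67, 17.21]; the HPD is narrower and shifted toward the mode.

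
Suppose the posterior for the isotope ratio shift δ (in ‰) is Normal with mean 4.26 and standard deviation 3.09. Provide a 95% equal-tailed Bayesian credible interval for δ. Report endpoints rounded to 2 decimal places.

The posterior is symmetric, so the 95% equal-tailed interval is δ = 4.26 ± z·3.09 with z = 1.960.
Half-width: 1.960 × 3.09 = 6.06.
4.26 − 6.06 = -1.80; 4.26 + 6.06 = 10.32.

[-1.80, 10.32]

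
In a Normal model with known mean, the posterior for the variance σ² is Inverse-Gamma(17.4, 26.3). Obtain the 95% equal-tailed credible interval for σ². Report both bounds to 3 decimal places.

[0.993, 2.576]

Inverse-Gamma(17.4, 26.3) quantiles: F⁻¹(0.025) and F⁻¹(0.975).
Equivalently, 1/σ² ~ Gamma(17.4, rate = 26.3); invert its 0.975 and 0.025 quantiles.
Posterior mean ≈ 1.604, SD ≈ 0.409; a Normal approximation gives roughly [0.803, 2.405].
Exact: lower = 0.993; upper = 2.576.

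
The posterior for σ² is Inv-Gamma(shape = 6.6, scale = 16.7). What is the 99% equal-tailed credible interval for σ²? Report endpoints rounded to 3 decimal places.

[1.109, 9.112]

Inverse-Gamma(6.6, 16.7) quantiles: F⁻¹(0.005) and F⁻¹(0.995).
Equivalently, 1/σ² ~ Gamma(6.6, rate = 16.7); invert its 0.995 and 0.005 quantiles.
Posterior mean ≈ 2.982, SD ≈ 1.390; a Normal approximation gives roughly [-0.599, 6.564].
Exact: lower = 1.109; upper = 9.112.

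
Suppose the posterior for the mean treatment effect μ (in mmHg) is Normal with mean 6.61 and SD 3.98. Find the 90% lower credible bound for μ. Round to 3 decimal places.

1.509

Need L with P(μ ≥ L) = 0.90: L = 6.61 − z_{0.1}·3.98.
z = 1.282; L = 6.61 − 1.282 × 3.98 = 1.509.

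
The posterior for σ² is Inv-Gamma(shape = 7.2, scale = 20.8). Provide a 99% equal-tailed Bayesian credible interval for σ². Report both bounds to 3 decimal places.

[1.303, 9.712]

Inverse-Gamma(7.2, 20.8) quantiles: F⁻¹(0.005) and F⁻¹(0.995).
Equivalently, 1/σ² ~ Gamma(7.2, rate = 20.8); invert its 0.995 and 0.005 quantiles.
Posterior mean ≈ 3.355, SD ≈ 1.471; a Normal approximation gives roughly [-0.435, 7.144].
Exact: lower = 1.303; upper = 9.712.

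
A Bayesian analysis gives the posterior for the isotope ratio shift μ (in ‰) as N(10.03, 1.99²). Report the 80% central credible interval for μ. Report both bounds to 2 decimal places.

The posterior is symmetric, so the 80% equal-tailed interval is μ = 10.03 ± z·1.99 with z = 1.282.
Half-width: 1.282 × 1.99 = 2.55.
10.03 − 2.55 = 7.48; 10.03 + 2.55 = 12.58.

[7.48, 12.58]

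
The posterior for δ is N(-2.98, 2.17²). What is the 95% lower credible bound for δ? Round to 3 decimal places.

Need L with P(δ ≥ L) = 0.95: L = -2.98 − z_{0.05}·2.17.
z = 1.645; L = -2.98 − 1.645 × 2.17 = -6.549.

-6.549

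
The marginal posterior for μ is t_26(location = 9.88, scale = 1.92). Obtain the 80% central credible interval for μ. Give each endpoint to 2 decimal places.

[7.36, 12.40]

The t_26 distribution is symmetric; the 80% interval is 9.88 ± t·1.92 with t_{0.9,26} = 1.315.
Half-width: 1.315 × 1.92 = 2.52.
9.88 − 2.52 = 7.36; 9.88 + 2.52 = 12.40.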